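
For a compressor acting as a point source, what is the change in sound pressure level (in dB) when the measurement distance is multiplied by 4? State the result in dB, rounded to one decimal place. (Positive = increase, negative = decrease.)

-12.0 dB

Point-source spreading: ΔL = −20·log₁₀(r₂/r₁).
ΔL = −20·log₁₀(4) = -12.04 dB.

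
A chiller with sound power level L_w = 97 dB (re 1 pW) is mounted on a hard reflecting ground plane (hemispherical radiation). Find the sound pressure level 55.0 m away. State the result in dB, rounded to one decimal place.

The power spreads over a hemisphere of area 2π·r², so L_p = L_w − 10·log₁₀(2π·r²).
2π·r² = 1.901e+04 m², 10·log₁₀ of that is 42.789 dB.
L_p = 97 − 42.789 = 54.21 dB.

54.2 dB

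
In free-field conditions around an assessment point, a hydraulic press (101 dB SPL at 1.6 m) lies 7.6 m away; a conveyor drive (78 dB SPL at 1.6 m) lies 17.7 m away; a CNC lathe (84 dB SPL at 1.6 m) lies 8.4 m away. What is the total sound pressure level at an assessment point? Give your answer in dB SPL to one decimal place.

Propagate each source to the receiver with L = L_ref − 20·log₁₀(r/r_ref), then add intensities.
hydraulic press: 101 − 20·log₁₀(7.6/1.6) = 101 − 13.53 = 87.47 dB SPL.
conveyor drive: 78 − 20·log₁₀(17.7/1.6) = 78 − 20.88 = 57.12 dB SPL.
CNC lathe: 84 − 20·log₁₀(8.4/1.6) = 84 − 14.40 = 69.60 dB SPL.
Σ 10^(L/10) = 5.676e+08 → L_total = 10·log₁₀(5.676e+08) = 87.54 dB SPL.

87.5 dB SPL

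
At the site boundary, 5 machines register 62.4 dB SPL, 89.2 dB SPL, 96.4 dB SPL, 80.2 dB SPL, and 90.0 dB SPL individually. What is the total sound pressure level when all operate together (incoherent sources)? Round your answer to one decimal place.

For uncorrelated sources the intensities add, so convert each level to linear form, sum, and take 10·log₁₀ of the total.
Σ 10^(L/10) = 10^(62.4/10) + 10^(89.2/10) + 10^(96.4/10) + 10^(80.2/10) + 10^(90.0/10) = 6.303e+09.
L_total = 10·log₁₀(6.303e+09) = 98.00 dB SPL.

98.0 dB SPL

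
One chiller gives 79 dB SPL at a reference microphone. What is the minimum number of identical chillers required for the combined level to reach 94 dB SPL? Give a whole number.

Need L₁ + 10·log₁₀ N ≥ 94, i.e. log₁₀ N ≥ 1.50.
N ≥ 10^(15.0/10) = 31.623, so N = 32.

32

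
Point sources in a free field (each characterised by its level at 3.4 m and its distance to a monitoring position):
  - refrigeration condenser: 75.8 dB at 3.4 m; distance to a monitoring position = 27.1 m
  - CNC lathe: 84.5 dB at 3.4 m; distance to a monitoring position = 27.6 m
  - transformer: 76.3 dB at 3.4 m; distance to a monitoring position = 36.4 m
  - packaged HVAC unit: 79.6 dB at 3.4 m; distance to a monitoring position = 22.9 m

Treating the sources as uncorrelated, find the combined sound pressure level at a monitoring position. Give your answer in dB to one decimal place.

Propagate each source to the receiver with L = L_ref − 20·log₁₀(r/r_ref), then add intensities.
refrigeration condenser: 75.8 − 20·log₁₀(27.1/3.4) = 75.8 − 18.03 = 57.77 dB.
CNC lathe: 84.5 − 20·log₁₀(27.6/3.4) = 84.5 − 18.19 = 66.31 dB.
transformer: 76.3 − 20·log₁₀(36.4/3.4) = 76.3 − 20.59 = 55.71 dB.
packaged HVAC unit: 79.6 − 20·log₁₀(22.9/3.4) = 79.6 − 16.57 = 63.03 dB.
Σ 10^(L/10) = 7.258e+06 → L_total = 10·log₁₀(7.258e+06) = 68.61 dB.

68.6 dB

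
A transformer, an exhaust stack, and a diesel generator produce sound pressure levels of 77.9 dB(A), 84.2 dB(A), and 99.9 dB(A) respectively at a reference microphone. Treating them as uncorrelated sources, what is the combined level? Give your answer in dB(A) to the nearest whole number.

Incoherent sources combine by intensity addition: L_total = 10·log₁₀(Σ 10^(L_i/10)).
Σ 10^(L/10) = 10^(77.9/10) + 10^(84.2/10) + 10^(99.9/10) = 1.010e+10.
L_total = 10·log₁₀(1.010e+10) = 100.04 dB(A).

100 dB(A)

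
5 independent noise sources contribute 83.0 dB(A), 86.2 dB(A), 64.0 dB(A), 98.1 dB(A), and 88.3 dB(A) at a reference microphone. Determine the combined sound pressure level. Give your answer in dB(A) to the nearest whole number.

99 dB(A)

For uncorrelated sources the intensities add, so convert each level to linear form, sum, and take 10·log₁₀ of the total.
Σ 10^(L/10) = 10^(83.0/10) + 10^(86.2/10) + 10^(64.0/10) + 10^(98.1/10) + 10^(88.3/10) = 7.752e+09.
L_total = 10·log₁₀(7.752e+09) = 98.89 dB(A).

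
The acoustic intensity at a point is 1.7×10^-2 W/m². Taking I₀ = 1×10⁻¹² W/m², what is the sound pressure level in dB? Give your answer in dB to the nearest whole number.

I/I₀ = 1.7×10^-2/10⁻¹² = 1.7×10^10, and L = 10·log₁₀(I/I₀).
L = 10·(0.2304 + 10) = 102.30 dB.

102 dB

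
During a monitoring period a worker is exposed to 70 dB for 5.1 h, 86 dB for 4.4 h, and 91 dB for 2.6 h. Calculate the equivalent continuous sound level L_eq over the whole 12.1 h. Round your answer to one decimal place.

86.2 dB

L_eq = 10·log₁₀[(1/T)·Σ tᵢ·10^(Lᵢ/10)] with T = 12.1 h.
Σ tᵢ·10^(Lᵢ/10) = 5.1·10^(70/10) + 4.4·10^(86/10) + 2.6·10^(91/10) = 5.076e+09.
L_eq = 10·log₁₀(5.076e+09/12.1) = 86.23 dB.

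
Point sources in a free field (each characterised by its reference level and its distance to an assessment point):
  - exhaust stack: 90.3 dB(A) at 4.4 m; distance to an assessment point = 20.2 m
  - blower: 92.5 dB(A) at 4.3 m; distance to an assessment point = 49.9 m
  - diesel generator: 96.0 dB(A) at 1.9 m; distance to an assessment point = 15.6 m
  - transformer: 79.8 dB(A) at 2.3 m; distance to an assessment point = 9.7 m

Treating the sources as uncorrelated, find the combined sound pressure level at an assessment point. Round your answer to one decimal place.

81.1 dB(A)

First find each source's level at the receiver (point-source: −20·log₁₀(r/r_ref)), then combine on an intensity basis.
exhaust stack: 90.3 − 20·log₁₀(20.2/4.4) = 90.3 − 13.24 = 77.06 dB(A).
blower: 92.5 − 20·log₁₀(49.9/4.3) = 92.5 − 21.29 = 71.21 dB(A).
diesel generator: 96.0 − 20·log₁₀(15.6/1.9) = 96.0 − 18.29 = 77.71 dB(A).
transformer: 79.8 − 20·log₁₀(9.7/2.3) = 79.8 − 12.50 = 67.30 dB(A).
Σ 10^(L/10) = 1.285e+08 → L_total = 10·log₁₀(1.285e+08) = 81.09 dB(A).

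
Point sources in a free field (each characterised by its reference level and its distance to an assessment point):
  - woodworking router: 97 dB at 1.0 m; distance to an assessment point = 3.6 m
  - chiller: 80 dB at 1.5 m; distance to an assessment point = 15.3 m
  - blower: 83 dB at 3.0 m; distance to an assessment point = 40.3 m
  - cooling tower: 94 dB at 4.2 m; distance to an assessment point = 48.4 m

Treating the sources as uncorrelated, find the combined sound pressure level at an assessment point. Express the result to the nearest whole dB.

86 dB

First find each source's level at the receiver (point-source: −20·log₁₀(r/r_ref)), then combine on an intensity basis.
woodworking router: 97 − 20·log₁₀(3.6/1.0) = 97 − 11.13 = 85.87 dB.
chiller: 80 − 20·log₁₀(15.3/1.5) = 80 − 20.17 = 59.83 dB.
blower: 83 − 20·log₁₀(40.3/3.0) = 83 − 22.56 = 60.44 dB.
cooling tower: 94 − 20·log₁₀(48.4/4.2) = 94 − 21.23 = 72.77 dB.
Σ 10^(L/10) = 4.077e+08 → L_total = 10·log₁₀(4.077e+08) = 86.10 dB.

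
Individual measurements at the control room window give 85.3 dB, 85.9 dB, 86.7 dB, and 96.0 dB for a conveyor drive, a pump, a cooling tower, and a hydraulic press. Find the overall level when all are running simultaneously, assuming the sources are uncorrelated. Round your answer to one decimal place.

97.1 dB

Incoherent sources combine by intensity addition: L_total = 10·log₁₀(Σ 10^(L_i/10)).
Σ 10^(L/10) = 10^(85.3/10) + 10^(85.9/10) + 10^(86.7/10) + 10^(96.0/10) = 5.177e+09.
L_total = 10·log₁₀(5.177e+09) = 97.14 dB.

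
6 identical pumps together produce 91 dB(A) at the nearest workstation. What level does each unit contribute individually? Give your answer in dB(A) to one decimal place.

83.2 dB(A)

Dividing the total intensity by 6 lowers the level by 10·log₁₀ 6 = 7.782 dB: L₁ = 91 − 7.782.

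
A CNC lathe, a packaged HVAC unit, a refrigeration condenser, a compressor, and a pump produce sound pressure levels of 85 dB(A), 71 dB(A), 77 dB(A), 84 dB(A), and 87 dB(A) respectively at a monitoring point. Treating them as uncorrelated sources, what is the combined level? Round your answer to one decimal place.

For uncorrelated sources the intensities add, so convert each level to linear form, sum, and take 10·log₁₀ of the total.
Σ 10^(L/10) = 10^(85/10) + 10^(71/10) + 10^(77/10) + 10^(84/10) + 10^(87/10) = 1.131e+09.
L_total = 10·log₁₀(1.131e+09) = 90.54 dB(A).

90.5 dB(A)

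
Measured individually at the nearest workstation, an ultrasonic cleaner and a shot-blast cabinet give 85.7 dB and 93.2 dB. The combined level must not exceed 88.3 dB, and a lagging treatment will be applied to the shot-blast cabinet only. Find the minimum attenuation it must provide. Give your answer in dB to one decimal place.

Everything except the shot-blast cabinet sums to 10^(85.7/10) = 3.715e+08 in linear terms, 85.70 dB.
The limit corresponds to 10^(88.3/10) = 6.761e+08; subtracting the fixed part leaves 3.045e+08 for the shot-blast cabinet, i.e. 84.84 dB.
Required insertion loss = 93.2 − 84.84 = 8.36 dB.

8.4 dB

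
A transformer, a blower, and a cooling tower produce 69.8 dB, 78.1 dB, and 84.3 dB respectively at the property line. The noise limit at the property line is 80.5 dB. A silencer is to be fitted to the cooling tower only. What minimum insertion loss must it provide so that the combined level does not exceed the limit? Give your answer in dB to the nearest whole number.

The untreated sources together contribute 10^(69.8/10) + 10^(78.1/10) = 7.412e+07, i.e. 78.70 dB.
To meet 80.5 dB overall, the treated cooling tower may contribute at most 10^(80.5/10) − 7.412e+07 = 3.809e+07, i.e. 75.81 dB.
So the cooling tower must be reduced from 84.3 to 75.81 dB: IL = 8.49 dB.

8 dB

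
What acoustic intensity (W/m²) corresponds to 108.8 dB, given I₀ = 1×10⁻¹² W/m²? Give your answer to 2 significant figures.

0.076 W/m²

I/I₀ = 10^(108.8/10) = 7.586e+10, so I = 7.586e+10 × 10⁻¹² W/m².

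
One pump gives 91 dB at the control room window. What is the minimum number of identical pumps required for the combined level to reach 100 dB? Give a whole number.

8

The shortfall is 100 − 91 = 9.0 dB, and N units add 10·log₁₀ N, so need 10·log₁₀ N ≥ 9.0.
N ≥ 10^(9.0/10) = 7.943, so N = 8.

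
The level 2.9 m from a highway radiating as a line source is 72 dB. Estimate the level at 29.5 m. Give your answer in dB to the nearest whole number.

Cylindrical spreading from a line source gives a 10·log₁₀(r₂/r₁) drop.
L₂ = 72 − 10·log₁₀(29.5/2.9) = 72 − 10.074 = 61.93 dB.

62 dB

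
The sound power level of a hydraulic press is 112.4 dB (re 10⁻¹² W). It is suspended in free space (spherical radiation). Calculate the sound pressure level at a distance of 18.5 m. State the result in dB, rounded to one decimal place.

76.1 dB

Free-field spherical radiation: L_p = L_w − 10·log₁₀(4π·r²), r = 18.5 m.
4π·r² = 4301 m², 10·log₁₀ of that is 36.336 dB.
L_p = 112.4 − 36.336 = 76.06 dB.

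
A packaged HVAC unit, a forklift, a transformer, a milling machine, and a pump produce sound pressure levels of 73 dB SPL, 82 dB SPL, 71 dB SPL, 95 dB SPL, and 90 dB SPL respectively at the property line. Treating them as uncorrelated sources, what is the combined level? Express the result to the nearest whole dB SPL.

Incoherent sources combine by intensity addition: L_total = 10·log₁₀(Σ 10^(L_i/10)).
Σ 10^(L/10) = 10^(73/10) + 10^(82/10) + 10^(71/10) + 10^(95/10) + 10^(90/10) = 4.353e+09.
L_total = 10·log₁₀(4.353e+09) = 96.39 dB SPL.

96 dB SPL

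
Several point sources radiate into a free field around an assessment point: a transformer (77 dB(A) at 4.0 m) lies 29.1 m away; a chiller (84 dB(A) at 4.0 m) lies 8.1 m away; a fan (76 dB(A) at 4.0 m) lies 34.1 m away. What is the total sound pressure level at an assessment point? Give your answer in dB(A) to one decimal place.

First find each source's level at the receiver (point-source: −20·log₁₀(r/r_ref)), then combine on an intensity basis.
transformer: 77 − 20·log₁₀(29.1/4.0) = 77 − 17.24 = 59.76 dB(A).
chiller: 84 − 20·log₁₀(8.1/4.0) = 84 − 6.13 = 77.87 dB(A).
fan: 76 − 20·log₁₀(34.1/4.0) = 76 − 18.61 = 57.39 dB(A).
Σ 10^(L/10) = 6.275e+07 → L_total = 10·log₁₀(6.275e+07) = 77.98 dB(A).

78.0 dB(A)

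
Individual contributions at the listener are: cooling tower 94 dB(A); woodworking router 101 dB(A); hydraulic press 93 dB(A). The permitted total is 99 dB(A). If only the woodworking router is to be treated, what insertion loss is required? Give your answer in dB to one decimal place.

5.6 dB

Fixed contribution from the other sources: Σ 10^(L/10) = 10^(94/10) + 10^(93/10) = 4.507e+09 (96.54 dB(A)).
The limit corresponds to 10^(99/10) = 7.943e+09; subtracting the fixed part leaves 3.436e+09 for the woodworking router, i.e. 95.36 dB(A).
Required insertion loss = 101 − 95.36 = 5.64 dB.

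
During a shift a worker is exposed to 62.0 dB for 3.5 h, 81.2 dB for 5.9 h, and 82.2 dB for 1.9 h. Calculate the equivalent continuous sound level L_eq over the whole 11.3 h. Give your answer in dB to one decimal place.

L_eq = 10·log₁₀[(1/T)·Σ tᵢ·10^(Lᵢ/10)] with T = 11.3 h.
Σ tᵢ·10^(Lᵢ/10) = 3.5·10^(62.0/10) + 5.9·10^(81.2/10) + 1.9·10^(82.2/10) = 1.099e+09.
L_eq = 10·log₁₀(1.099e+09/11.3) = 79.88 dB.

79.9 dB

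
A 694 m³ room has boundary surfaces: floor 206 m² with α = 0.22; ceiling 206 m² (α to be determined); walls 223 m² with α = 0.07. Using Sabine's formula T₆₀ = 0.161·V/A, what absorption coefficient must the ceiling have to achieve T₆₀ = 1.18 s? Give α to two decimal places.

A = 0.161·V/T₆₀ = 0.161·694/1.18 = 94.69 m² sabins.
Absorption from the other surfaces = 206·0.22 + 223·0.07 = 60.93 m², so the ceiling must supply 33.76 m² over 206 m².
α = 33.76/206 = 0.164.

0.16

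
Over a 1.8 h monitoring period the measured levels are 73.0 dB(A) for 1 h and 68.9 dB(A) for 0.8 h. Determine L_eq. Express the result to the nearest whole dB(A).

The energy average is taken in the linear domain: L_eq = 10·log₁₀[(Σ tᵢ·10^(Lᵢ/10))/T], T = 1.8 h.
Σ tᵢ·10^(Lᵢ/10) = 1·10^(73.0/10) + 0.8·10^(68.9/10) = 2.616e+07.
L_eq = 10·log₁₀(2.616e+07/1.8) = 71.62 dB(A).

72 dB(A)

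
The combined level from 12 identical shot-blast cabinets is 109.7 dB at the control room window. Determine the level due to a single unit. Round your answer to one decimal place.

98.9 dB

12 equal contributions raise the level by 10·log₁₀ 12 = 10.792 dB, so each unit alone gives 109.7 − 10.792.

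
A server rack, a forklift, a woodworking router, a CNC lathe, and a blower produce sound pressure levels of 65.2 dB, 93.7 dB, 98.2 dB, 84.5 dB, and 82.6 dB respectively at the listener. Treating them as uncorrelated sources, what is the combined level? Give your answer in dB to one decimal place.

Incoherent sources combine by intensity addition: L_total = 10·log₁₀(Σ 10^(L_i/10)).
Σ 10^(L/10) = 10^(65.2/10) + 10^(93.7/10) + 10^(98.2/10) + 10^(84.5/10) + 10^(82.6/10) = 9.418e+09.
L_total = 10·log₁₀(9.418e+09) = 99.74 dB.

99.7 dB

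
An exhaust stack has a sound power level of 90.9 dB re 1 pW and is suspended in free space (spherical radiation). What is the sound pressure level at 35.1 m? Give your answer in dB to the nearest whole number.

Free-field spherical radiation: L_p = L_w − 10·log₁₀(4π·r²), r = 35.1 m.
4π·r² = 1.548e+04 m², 10·log₁₀ of that is 41.898 dB.
L_p = 90.9 − 41.898 = 49.00 dB.

49 dB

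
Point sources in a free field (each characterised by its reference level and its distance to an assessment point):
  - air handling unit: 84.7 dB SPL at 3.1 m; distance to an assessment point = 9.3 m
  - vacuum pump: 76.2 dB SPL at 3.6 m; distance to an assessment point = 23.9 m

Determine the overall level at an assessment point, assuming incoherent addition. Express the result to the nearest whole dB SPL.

Apply inverse-square spreading to bring every level to the receiver, then sum 10^(L/10).
air handling unit: 84.7 − 20·log₁₀(9.3/3.1) = 84.7 − 9.54 = 75.16 dB SPL.
vacuum pump: 76.2 − 20·log₁₀(23.9/3.6) = 76.2 − 16.44 = 59.76 dB SPL.
Σ 10^(L/10) = 3.374e+07 → L_total = 10·log₁₀(3.374e+07) = 75.28 dB SPL.

75 dB SPL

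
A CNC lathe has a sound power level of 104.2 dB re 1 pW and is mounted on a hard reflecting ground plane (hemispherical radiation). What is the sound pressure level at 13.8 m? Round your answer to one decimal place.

Free-field hemispherical radiation: L_p = L_w − 10·log₁₀(2π·r²), r = 13.8 m.
2π·r² = 1197 m², 10·log₁₀ of that is 30.779 dB.
L_p = 104.2 − 30.779 = 73.42 dB.

73.4 dB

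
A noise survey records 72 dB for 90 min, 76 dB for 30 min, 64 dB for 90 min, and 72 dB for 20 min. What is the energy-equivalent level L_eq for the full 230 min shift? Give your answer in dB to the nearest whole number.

71 dB

L_eq = 10·log₁₀[(1/T)·Σ tᵢ·10^(Lᵢ/10)] with T = 230 min.
Σ tᵢ·10^(Lᵢ/10) = 90·10^(72/10) + 30·10^(76/10) + 90·10^(64/10) + 20·10^(72/10) = 3.164e+09.
L_eq = 10·log₁₀(3.164e+09/230) = 71.38 dB.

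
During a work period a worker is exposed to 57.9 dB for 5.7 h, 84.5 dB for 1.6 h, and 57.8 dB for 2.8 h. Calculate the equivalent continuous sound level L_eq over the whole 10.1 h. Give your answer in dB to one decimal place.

The energy average is taken in the linear domain: L_eq = 10·log₁₀[(Σ tᵢ·10^(Lᵢ/10))/T], T = 10.1 h.
Σ tᵢ·10^(Lᵢ/10) = 5.7·10^(57.9/10) + 1.6·10^(84.5/10) + 2.8·10^(57.8/10) = 4.561e+08.
L_eq = 10·log₁₀(4.561e+08/10.1) = 76.55 dB.

76.5 dB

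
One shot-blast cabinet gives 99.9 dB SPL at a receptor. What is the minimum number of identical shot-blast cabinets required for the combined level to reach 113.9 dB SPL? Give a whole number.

26

Need L₁ + 10·log₁₀ N ≥ 113.9, i.e. log₁₀ N ≥ 1.40.
N ≥ 10^(14.0/10) = 25.119, so N = 26.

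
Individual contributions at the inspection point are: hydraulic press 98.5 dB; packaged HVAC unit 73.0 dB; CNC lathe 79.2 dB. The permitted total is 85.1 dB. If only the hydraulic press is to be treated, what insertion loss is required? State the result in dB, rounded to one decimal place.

Everything except the hydraulic press sums to 10^(73.0/10) + 10^(79.2/10) = 1.031e+08 in linear terms, 80.13 dB.
The limit corresponds to 10^(85.1/10) = 3.236e+08; subtracting the fixed part leaves 2.205e+08 for the hydraulic press, i.e. 83.43 dB.
So the hydraulic press must be reduced from 98.5 to 83.43 dB: IL = 15.07 dB.

15.1 dB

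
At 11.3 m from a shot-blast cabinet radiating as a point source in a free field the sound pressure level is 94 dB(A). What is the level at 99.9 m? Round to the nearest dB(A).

75 dB(A)

Spherical spreading from a point source gives a 20·log₁₀(r₂/r₁) drop.
L₂ = 94 − 20·log₁₀(99.9/11.3) = 94 − 18.930 = 75.07 dB(A).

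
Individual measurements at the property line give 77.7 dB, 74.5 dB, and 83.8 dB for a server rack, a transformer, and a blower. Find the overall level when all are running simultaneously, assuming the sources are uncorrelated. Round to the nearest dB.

85 dB

Incoherent sources combine by intensity addition: L_total = 10·log₁₀(Σ 10^(L_i/10)).
Σ 10^(L/10) = 10^(77.7/10) + 10^(74.5/10) + 10^(83.8/10) = 3.270e+08.
L_total = 10·log₁₀(3.270e+08) = 85.14 dB.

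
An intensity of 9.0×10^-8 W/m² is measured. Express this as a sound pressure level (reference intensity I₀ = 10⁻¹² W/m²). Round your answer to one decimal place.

49.5 dB

Dividing by I₀ shifts the exponent by 12: I/I₀ = 9.0×10^4.
L = 10·(0.9542 + 4) = 49.54 dB.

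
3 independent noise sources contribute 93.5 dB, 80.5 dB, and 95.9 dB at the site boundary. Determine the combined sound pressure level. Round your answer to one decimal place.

For uncorrelated sources the intensities add, so convert each level to linear form, sum, and take 10·log₁₀ of the total.
Σ 10^(L/10) = 10^(93.5/10) + 10^(80.5/10) + 10^(95.9/10) = 6.241e+09.
L_total = 10·log₁₀(6.241e+09) = 97.95 dB.

98.0 dB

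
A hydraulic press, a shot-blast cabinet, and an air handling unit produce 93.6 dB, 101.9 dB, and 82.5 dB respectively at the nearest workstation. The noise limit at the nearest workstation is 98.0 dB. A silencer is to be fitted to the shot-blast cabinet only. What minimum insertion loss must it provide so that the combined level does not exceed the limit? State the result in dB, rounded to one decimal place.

6.1 dB

Everything except the shot-blast cabinet sums to 10^(93.6/10) + 10^(82.5/10) = 2.469e+09 in linear terms, 93.92 dB.
The limit corresponds to 10^(98.0/10) = 6.310e+09; subtracting the fixed part leaves 3.841e+09 for the shot-blast cabinet, i.e. 95.84 dB.
Required insertion loss = 101.9 − 95.84 = 6.06 dB.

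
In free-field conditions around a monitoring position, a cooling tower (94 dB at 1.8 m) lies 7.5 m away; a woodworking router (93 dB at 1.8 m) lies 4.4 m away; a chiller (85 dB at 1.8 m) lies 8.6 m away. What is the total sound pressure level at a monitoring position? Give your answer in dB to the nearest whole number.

87 dB

First find each source's level at the receiver (point-source: −20·log₁₀(r/r_ref)), then combine on an intensity basis.
cooling tower: 94 − 20·log₁₀(7.5/1.8) = 94 − 12.40 = 81.60 dB.
woodworking router: 93 − 20·log₁₀(4.4/1.8) = 93 − 7.76 = 85.24 dB.
chiller: 85 − 20·log₁₀(8.6/1.8) = 85 − 13.58 = 71.42 dB.
Σ 10^(L/10) = 4.925e+08 → L_total = 10·log₁₀(4.925e+08) = 86.92 dB.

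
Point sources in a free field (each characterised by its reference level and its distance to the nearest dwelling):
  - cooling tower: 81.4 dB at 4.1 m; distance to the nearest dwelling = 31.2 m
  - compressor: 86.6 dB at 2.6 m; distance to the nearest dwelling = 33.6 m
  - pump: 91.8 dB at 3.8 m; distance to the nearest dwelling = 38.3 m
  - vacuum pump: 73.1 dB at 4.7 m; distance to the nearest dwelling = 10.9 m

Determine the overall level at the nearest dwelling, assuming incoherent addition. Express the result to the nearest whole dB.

74 dB

First find each source's level at the receiver (point-source: −20·log₁₀(r/r_ref)), then combine on an intensity basis.
cooling tower: 81.4 − 20·log₁₀(31.2/4.1) = 81.4 − 17.63 = 63.77 dB.
compressor: 86.6 − 20·log₁₀(33.6/2.6) = 86.6 − 22.23 = 64.37 dB.
pump: 91.8 − 20·log₁₀(38.3/3.8) = 91.8 − 20.07 = 71.73 dB.
vacuum pump: 73.1 − 20·log₁₀(10.9/4.7) = 73.1 − 7.31 = 65.79 dB.
Σ 10^(L/10) = 2.382e+07 → L_total = 10·log₁₀(2.382e+07) = 73.77 dB.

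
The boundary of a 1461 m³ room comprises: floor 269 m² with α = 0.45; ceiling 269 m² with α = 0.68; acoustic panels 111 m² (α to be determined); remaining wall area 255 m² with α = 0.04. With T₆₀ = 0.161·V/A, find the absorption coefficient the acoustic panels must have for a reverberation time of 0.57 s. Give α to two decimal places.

Required total absorption A = 0.161·1461/0.57 = 412.67 m².
Absorption from the other surfaces = 269·0.45 + 269·0.68 + 255·0.04 = 314.17 m², so the acoustic panels must supply 98.50 m² over 111 m².
α = 98.50/111 = 0.887.

0.89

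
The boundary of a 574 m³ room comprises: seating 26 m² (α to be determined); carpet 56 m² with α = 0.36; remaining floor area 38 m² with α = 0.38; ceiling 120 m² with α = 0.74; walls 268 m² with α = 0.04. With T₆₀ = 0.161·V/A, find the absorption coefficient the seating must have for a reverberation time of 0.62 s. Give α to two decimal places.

0.57

A = 0.161·V/T₆₀ = 0.161·574/0.62 = 149.05 m² sabins.
Absorption from the other surfaces = 56·0.36 + 38·0.38 + 120·0.74 + 268·0.04 = 134.12 m², so the seating must supply 14.93 m² over 26 m².
α = 14.93/26 = 0.574.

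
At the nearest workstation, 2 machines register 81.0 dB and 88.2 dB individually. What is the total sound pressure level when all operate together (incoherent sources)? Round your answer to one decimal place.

For uncorrelated sources the intensities add, so convert each level to linear form, sum, and take 10·log₁₀ of the total.
Σ 10^(L/10) = 10^(81.0/10) + 10^(88.2/10) = 7.866e+08.
L_total = 10·log₁₀(7.866e+08) = 88.96 dB.

89.0 dB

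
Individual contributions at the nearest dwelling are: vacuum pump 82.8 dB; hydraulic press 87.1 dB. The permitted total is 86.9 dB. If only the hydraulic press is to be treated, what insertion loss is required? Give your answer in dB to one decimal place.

Fixed contribution from the other source: Σ 10^(L/10) = 10^(82.8/10) = 1.905e+08 (82.80 dB).
To meet 86.9 dB overall, the treated hydraulic press may contribute at most 10^(86.9/10) − 1.905e+08 = 2.992e+08, i.e. 84.76 dB.
Required insertion loss = 87.1 − 84.76 = 2.34 dB.

2.3 dB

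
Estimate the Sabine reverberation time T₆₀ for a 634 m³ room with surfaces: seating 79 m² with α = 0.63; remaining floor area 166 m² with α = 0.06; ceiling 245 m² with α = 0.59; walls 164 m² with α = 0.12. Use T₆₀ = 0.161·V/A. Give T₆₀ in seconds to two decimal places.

0.46 s

A = Σ Sᵢαᵢ = 79·0.63 + 166·0.06 + 245·0.59 + 164·0.12 = 223.96 m².
T₆₀ = 0.161·V/A = 0.161·634/223.96 = 0.456 s.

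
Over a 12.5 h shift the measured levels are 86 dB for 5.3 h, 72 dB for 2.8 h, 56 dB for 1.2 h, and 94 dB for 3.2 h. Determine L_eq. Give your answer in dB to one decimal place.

89.1 dB

The energy average is taken in the linear domain: L_eq = 10·log₁₀[(Σ tᵢ·10^(Lᵢ/10))/T], T = 12.5 h.
Σ tᵢ·10^(Lᵢ/10) = 5.3·10^(86/10) + 2.8·10^(72/10) + 1.2·10^(56/10) + 3.2·10^(94/10) = 1.019e+10.
L_eq = 10·log₁₀(1.019e+10/12.5) = 89.11 dB.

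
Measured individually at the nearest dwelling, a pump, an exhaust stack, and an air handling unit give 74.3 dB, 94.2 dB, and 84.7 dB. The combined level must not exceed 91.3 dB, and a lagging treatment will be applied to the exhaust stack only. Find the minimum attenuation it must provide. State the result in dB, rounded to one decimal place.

Fixed contribution from the other sources: Σ 10^(L/10) = 10^(74.3/10) + 10^(84.7/10) = 3.220e+08 (85.08 dB).
To meet 91.3 dB overall, the treated exhaust stack may contribute at most 10^(91.3/10) − 3.220e+08 = 1.027e+09, i.e. 90.12 dB.
So the exhaust stack must be reduced from 94.2 to 90.12 dB: IL = 4.08 dB.

4.1 dB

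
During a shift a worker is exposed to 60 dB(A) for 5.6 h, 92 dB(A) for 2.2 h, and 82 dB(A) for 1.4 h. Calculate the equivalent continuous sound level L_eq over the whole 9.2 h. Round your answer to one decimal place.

The energy average is taken in the linear domain: L_eq = 10·log₁₀[(Σ tᵢ·10^(Lᵢ/10))/T], T = 9.2 h.
Σ tᵢ·10^(Lᵢ/10) = 5.6·10^(60/10) + 2.2·10^(92/10) + 1.4·10^(82/10) = 3.714e+09.
L_eq = 10·log₁₀(3.714e+09/9.2) = 86.06 dB(A).

86.1 dB(A)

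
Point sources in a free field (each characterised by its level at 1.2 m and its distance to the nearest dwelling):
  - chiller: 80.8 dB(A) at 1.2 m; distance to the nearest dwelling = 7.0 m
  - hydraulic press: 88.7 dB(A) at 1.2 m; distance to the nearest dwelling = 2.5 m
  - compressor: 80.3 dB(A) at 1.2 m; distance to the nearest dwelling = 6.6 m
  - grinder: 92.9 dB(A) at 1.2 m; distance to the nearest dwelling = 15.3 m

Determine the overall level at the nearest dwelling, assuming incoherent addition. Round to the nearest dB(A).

83 dB(A)

Propagate each source to the receiver with L = L_ref − 20·log₁₀(r/r_ref), then add intensities.
chiller: 80.8 − 20·log₁₀(7.0/1.2) = 80.8 − 15.32 = 65.48 dB(A).
hydraulic press: 88.7 − 20·log₁₀(2.5/1.2) = 88.7 − 6.38 = 82.32 dB(A).
compressor: 80.3 − 20·log₁₀(6.6/1.2) = 80.3 − 14.81 = 65.49 dB(A).
grinder: 92.9 − 20·log₁₀(15.3/1.2) = 92.9 − 22.11 = 70.79 dB(A).
Σ 10^(L/10) = 1.899e+08 → L_total = 10·log₁₀(1.899e+08) = 82.78 dB(A).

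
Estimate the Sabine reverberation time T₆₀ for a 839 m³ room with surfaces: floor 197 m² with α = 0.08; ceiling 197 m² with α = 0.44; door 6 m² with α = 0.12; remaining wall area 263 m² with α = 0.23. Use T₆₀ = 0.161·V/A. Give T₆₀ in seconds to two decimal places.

0.83 s

Total absorption A = 197·0.08 + 197·0.44 + 6·0.12 + 263·0.23 = 163.65 m² sabins.
T₆₀ = 0.161 × 839 / 163.65 = 0.825 s.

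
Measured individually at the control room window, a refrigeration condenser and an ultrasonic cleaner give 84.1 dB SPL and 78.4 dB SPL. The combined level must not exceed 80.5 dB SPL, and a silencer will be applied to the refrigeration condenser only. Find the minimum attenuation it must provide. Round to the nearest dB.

8 dB

The untreated sources together contribute 10^(78.4/10) = 6.918e+07, i.e. 78.40 dB SPL.
To meet 80.5 dB SPL overall, the treated refrigeration condenser may contribute at most 10^(80.5/10) − 6.918e+07 = 4.302e+07, i.e. 76.34 dB SPL.
Required insertion loss = 84.1 − 76.34 = 7.76 dB.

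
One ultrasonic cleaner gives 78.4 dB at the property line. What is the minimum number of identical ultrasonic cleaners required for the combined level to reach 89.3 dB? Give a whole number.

13

The shortfall is 89.3 − 78.4 = 10.9 dB, and N units add 10·log₁₀ N, so need 10·log₁₀ N ≥ 10.9.
N ≥ 10^(10.9/10) = 12.303, so N = 13.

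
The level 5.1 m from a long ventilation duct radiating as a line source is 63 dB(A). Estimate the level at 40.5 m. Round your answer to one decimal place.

For a line source, L₂ = L₁ − 10·log₁₀(r₂/r₁).
L₂ = 63 − 10·log₁₀(40.5/5.1) = 63 − 8.999 = 54.00 dB(A).

54.0 dB(A)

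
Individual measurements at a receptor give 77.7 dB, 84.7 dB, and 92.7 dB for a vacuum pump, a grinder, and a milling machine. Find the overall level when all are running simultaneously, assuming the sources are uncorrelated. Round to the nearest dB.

For uncorrelated sources the intensities add, so convert each level to linear form, sum, and take 10·log₁₀ of the total.
Σ 10^(L/10) = 10^(77.7/10) + 10^(84.7/10) + 10^(92.7/10) = 2.216e+09.
L_total = 10·log₁₀(2.216e+09) = 93.46 dB.

93 dB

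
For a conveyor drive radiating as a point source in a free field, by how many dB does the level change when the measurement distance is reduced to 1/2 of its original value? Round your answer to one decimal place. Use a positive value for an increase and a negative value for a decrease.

+6.0 dB

Point-source spreading: ΔL = −20·log₁₀(r₂/r₁).
ΔL = −20·log₁₀(0.5) = +6.02 dB.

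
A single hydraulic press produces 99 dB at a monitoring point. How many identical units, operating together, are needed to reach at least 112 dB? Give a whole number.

20

Need L₁ + 10·log₁₀ N ≥ 112, i.e. log₁₀ N ≥ 1.30.
N ≥ 10^(13.0/10) = 19.953, so N = 20.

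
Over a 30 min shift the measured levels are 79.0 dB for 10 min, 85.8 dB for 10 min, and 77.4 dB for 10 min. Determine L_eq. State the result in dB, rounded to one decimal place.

The energy average is taken in the linear domain: L_eq = 10·log₁₀[(Σ tᵢ·10^(Lᵢ/10))/T], T = 30 min.
Σ tᵢ·10^(Lᵢ/10) = 10·10^(79.0/10) + 10·10^(85.8/10) + 10·10^(77.4/10) = 5.146e+09.
L_eq = 10·log₁₀(5.146e+09/30) = 82.34 dB.

82.3 dB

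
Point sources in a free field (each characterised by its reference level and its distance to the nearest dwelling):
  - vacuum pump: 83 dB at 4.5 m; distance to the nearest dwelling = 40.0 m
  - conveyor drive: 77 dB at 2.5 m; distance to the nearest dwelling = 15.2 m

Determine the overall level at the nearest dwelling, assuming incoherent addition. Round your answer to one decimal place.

65.9 dB

First find each source's level at the receiver (point-source: −20·log₁₀(r/r_ref)), then combine on an intensity basis.
vacuum pump: 83 − 20·log₁₀(40.0/4.5) = 83 − 18.98 = 64.02 dB.
conveyor drive: 77 − 20·log₁₀(15.2/2.5) = 77 − 15.68 = 61.32 dB.
Σ 10^(L/10) = 3.881e+06 → L_total = 10·log₁₀(3.881e+06) = 65.89 dB.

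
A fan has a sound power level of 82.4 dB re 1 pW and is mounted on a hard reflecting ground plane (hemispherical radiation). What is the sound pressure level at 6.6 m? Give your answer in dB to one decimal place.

L_p = L_w − 10·log₁₀(2π·r²) with r = 6.6 m.
2π·r² = 273.7 m², 10·log₁₀ of that is 24.373 dB.
L_p = 82.4 − 24.373 = 58.03 dB.

58.0 dB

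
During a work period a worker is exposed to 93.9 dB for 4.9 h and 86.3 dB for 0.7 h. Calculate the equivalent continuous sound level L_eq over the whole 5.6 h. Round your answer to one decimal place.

93.4 dB

L_eq = 10·log₁₀[(1/T)·Σ tᵢ·10^(Lᵢ/10)] with T = 5.6 h.
Σ tᵢ·10^(Lᵢ/10) = 4.9·10^(93.9/10) + 0.7·10^(86.3/10) = 1.233e+10.
L_eq = 10·log₁₀(1.233e+10/5.6) = 93.43 dB.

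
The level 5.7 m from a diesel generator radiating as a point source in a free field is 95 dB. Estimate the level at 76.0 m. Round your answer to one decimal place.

Point-source attenuation: ΔL = 20·log₁₀(r₂/r₁) = 20·log₁₀(76.0/5.7) = 22.499 dB.
L₂ = 95 − 20·log₁₀(76.0/5.7) = 95 − 22.499 = 72.50 dB.

72.5 dB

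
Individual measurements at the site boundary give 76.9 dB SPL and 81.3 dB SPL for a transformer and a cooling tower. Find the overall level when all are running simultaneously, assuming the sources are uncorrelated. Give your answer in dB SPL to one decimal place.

82.6 dB SPL

For uncorrelated sources the intensities add, so convert each level to linear form, sum, and take 10·log₁₀ of the total.
Σ 10^(L/10) = 10^(76.9/10) + 10^(81.3/10) = 1.839e+08.
L_total = 10·log₁₀(1.839e+08) = 82.65 dB SPL.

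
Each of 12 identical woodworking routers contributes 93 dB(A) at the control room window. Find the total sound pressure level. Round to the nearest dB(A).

104 dB(A)

L_total = L₁ + 10·log₁₀ N for N identical incoherent sources.
L_total = 93 + 10·log₁₀(12) = 93 + 10.792 = 103.79 dB(A).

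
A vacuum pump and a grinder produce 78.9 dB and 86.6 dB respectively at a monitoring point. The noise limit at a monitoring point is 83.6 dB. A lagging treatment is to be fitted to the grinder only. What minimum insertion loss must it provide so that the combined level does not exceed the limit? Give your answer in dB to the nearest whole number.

5 dB

Fixed contribution from the other source: Σ 10^(L/10) = 10^(78.9/10) = 7.762e+07 (78.90 dB).
The limit corresponds to 10^(83.6/10) = 2.291e+08; subtracting the fixed part leaves 1.515e+08 for the grinder, i.e. 81.80 dB.
Required insertion loss = 86.6 − 81.80 = 4.80 dB.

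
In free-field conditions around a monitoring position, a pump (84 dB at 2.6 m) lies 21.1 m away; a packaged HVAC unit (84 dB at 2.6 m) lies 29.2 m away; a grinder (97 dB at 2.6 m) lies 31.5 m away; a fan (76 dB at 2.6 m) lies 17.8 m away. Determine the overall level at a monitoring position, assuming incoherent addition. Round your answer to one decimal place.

76.1 dB

Apply inverse-square spreading to bring every level to the receiver, then sum 10^(L/10).
pump: 84 − 20·log₁₀(21.1/2.6) = 84 − 18.19 = 65.81 dB.
packaged HVAC unit: 84 − 20·log₁₀(29.2/2.6) = 84 − 21.01 = 62.99 dB.
grinder: 97 − 20·log₁₀(31.5/2.6) = 97 − 21.67 = 75.33 dB.
fan: 76 − 20·log₁₀(17.8/2.6) = 76 − 16.71 = 59.29 dB.
Σ 10^(L/10) = 4.080e+07 → L_total = 10·log₁₀(4.080e+07) = 76.11 dB.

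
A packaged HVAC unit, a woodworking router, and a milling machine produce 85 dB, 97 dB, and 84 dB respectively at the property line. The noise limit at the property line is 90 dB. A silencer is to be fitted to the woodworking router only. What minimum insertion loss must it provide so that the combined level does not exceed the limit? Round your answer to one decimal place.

Fixed contribution from the other sources: Σ 10^(L/10) = 10^(85/10) + 10^(84/10) = 5.674e+08 (87.54 dB).
To meet 90 dB overall, the treated woodworking router may contribute at most 10^(90/10) − 5.674e+08 = 4.326e+08, i.e. 86.36 dB.
So the woodworking router must be reduced from 97 to 86.36 dB: IL = 10.64 dB.

10.6 dB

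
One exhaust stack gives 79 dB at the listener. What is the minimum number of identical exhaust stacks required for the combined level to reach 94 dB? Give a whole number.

32

N identical sources give L₁ + 10·log₁₀ N, so require 10·log₁₀ N ≥ 94 − 79 = 15.0 dB.
N ≥ 10^(15.0/10) = 31.623, so N = 32.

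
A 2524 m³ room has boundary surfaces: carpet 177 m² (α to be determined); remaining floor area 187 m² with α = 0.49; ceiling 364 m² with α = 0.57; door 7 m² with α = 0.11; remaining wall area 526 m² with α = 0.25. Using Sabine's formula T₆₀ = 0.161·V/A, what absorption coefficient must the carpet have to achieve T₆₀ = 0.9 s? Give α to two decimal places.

A = 0.161·V/T₆₀ = 0.161·2524/0.9 = 451.52 m² sabins.
Absorption from the other surfaces = 187·0.49 + 364·0.57 + 7·0.11 + 526·0.25 = 431.38 m², so the carpet must supply 20.14 m² over 177 m².
α = 20.14/177 = 0.114.

0.11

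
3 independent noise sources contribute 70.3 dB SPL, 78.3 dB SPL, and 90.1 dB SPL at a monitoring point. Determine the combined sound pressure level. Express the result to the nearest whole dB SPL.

90 dB SPL

For uncorrelated sources the intensities add, so convert each level to linear form, sum, and take 10·log₁₀ of the total.
Σ 10^(L/10) = 10^(70.3/10) + 10^(78.3/10) + 10^(90.1/10) = 1.102e+09.
L_total = 10·log₁₀(1.102e+09) = 90.42 dB SPL.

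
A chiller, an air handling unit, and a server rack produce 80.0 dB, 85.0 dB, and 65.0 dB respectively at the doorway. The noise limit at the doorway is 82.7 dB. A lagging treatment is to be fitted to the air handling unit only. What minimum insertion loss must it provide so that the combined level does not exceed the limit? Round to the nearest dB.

Fixed contribution from the other sources: Σ 10^(L/10) = 10^(80.0/10) + 10^(65.0/10) = 1.032e+08 (80.14 dB).
The limit corresponds to 10^(82.7/10) = 1.862e+08; subtracting the fixed part leaves 8.305e+07 for the air handling unit, i.e. 79.19 dB.
So the air handling unit must be reduced from 85.0 to 79.19 dB: IL = 5.81 dB.

6 dB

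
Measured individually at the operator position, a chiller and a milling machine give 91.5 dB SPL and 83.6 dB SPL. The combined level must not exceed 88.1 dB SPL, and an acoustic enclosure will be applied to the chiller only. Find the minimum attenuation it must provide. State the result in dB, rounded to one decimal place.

5.3 dB

The untreated sources together contribute 10^(83.6/10) = 2.291e+08, i.e. 83.60 dB SPL.
To meet 88.1 dB SPL overall, the treated chiller may contribute at most 10^(88.1/10) − 2.291e+08 = 4.166e+08, i.e. 86.20 dB SPL.
Required insertion loss = 91.5 − 86.20 = 5.30 dB.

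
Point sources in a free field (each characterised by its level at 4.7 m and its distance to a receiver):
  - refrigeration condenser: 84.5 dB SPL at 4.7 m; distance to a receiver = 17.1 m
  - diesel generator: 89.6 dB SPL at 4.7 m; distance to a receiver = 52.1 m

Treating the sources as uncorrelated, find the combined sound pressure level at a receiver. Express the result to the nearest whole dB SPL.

75 dB SPL

Apply inverse-square spreading to bring every level to the receiver, then sum 10^(L/10).
refrigeration condenser: 84.5 − 20·log₁₀(17.1/4.7) = 84.5 − 11.22 = 73.28 dB SPL.
diesel generator: 89.6 − 20·log₁₀(52.1/4.7) = 89.6 − 20.89 = 68.71 dB SPL.
Σ 10^(L/10) = 2.871e+07 → L_total = 10·log₁₀(2.871e+07) = 74.58 dB SPL.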